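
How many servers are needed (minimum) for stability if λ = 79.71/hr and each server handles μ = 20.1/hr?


Stability requires cμ > λ ⇔ c > λ/μ.
λ/μ = 79.71/20.1 = 3.9657
Minimum integer c = ⌊3.9657⌋ + 1 = 4
Check: 4·20.1 = 80.40 > 79.71, while 3·20.1 = 60.30 ≤ 79.71

Final: 4 servers


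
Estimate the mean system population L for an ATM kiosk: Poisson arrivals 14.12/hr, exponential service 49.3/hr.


ρ = λ/μ = 14.12/49.3 = 0.2864
L = ρ/(1−ρ) = 0.2864/(1 − 0.2864) = 0.2864/0.7136 = 0.4014

Final: 0.4014


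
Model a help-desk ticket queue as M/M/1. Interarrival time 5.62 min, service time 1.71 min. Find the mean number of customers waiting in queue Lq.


λ = 60/5.62 = 10.6762 /hr
μ = 60/1.71 = 35.0877 /hr
ρ = λ/μ = 10.6762/35.0877 = 0.3043
Lq = ρ²/(1−ρ) = 0.09258/0.6957 = 0.1331

Final: 0.1331


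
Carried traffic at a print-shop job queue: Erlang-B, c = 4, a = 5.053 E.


B(4,5.053) = 0.402507 (Erlang-B)
Carried load = a(1 − B) = 5.053·(1 − 0.402507) = 5.053·0.597493 = 3.0191 E

Final: 3.0191 Erlangs


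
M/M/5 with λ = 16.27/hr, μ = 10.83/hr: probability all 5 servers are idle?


a = λ/μ = 16.27/10.83 = 1.5023; ρ = a/c = 0.3005
Σ_{k=0}^{4} a^k/k! (terms k=0..4) = 1.00000 + 1.50231 + 1.12847 + 0.56510 + 0.21224 = 4.40811
Tail: a^5/(5!(1−ρ)) = 7.65236/(120·0.6995) = 0.09116
P₀ = 1/(4.40811 + 0.09116) = 1/4.49927 = 0.222258

Final: 0.222258


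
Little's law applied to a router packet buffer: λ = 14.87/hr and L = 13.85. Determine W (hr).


W = L/λ = 13.85/14.87 = 0.9314 hr

Final: 0.9314 hr


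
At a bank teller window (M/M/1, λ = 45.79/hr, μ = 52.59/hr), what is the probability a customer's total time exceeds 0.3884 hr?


W ~ Exponential(μ−λ) for M/M/1.
μ − λ = 52.59 − 45.79 = 6.8000
P(W > t) = e^{−(μ−λ)t} = e^{−2.6411} = 0.071281

Final: 0.071281


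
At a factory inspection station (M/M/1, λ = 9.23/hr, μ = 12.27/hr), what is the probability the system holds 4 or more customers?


ρ = 9.23/12.27 = 0.7522
P(N ≥ n) = ρ^n = 0.7522^4 = 0.320205

Final: 0.320205


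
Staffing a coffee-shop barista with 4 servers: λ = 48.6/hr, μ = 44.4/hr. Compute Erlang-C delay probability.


a = λ/μ = 1.0946; ρ = a/4 = 0.2736
P₀ = 0.333935 (from M/M/c formula)
C(c,a) = [a^c/(c!(1−ρ))]·P₀ = [1.43553/(24·0.7264)]·0.333935
= 0.08235·0.333935 = 0.027499

Final: 0.027499


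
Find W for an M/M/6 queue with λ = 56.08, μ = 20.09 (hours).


a = 2.7914; ρ = 0.4652; P₀ = 0.060666
Lq = P₀·a^c·ρ/(c!(1−ρ)²) = 0.06485
Wq = Lq/λ = 0.06485/56.08 = 0.001156 hr
W = Wq + 1/μ = 0.001156 + 0.04978 = 0.05093 hr

Final: 0.05093 hr


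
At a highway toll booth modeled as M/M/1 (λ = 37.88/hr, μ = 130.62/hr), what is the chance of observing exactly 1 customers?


ρ = 37.88/130.62 = 0.2900
P_n = (1−ρ)·ρ^n = (1 − 0.2900)·0.2900^1 = 0.7100·0.290002 = 0.205901

Final: 0.205901


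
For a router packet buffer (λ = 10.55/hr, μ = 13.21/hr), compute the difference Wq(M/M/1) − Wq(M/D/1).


ρ = 10.55/13.21 = 0.7986
Wq(M/M/1) = ρ/(μ−λ) = 0.7986/2.66 = 0.30024 hr
Wq(M/D/1) = ρ/(2(μ−λ)) = 0.15012 hr
Savings = 0.30024 − 0.15012 = 0.15012 hr

Final: 0.15012 hr


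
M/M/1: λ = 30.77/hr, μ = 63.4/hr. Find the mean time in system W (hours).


W = 1/(μ−λ) = 1/(63.4 − 30.77) = 1/32.63 = 0.03065 hr

Final: 0.03065 hr


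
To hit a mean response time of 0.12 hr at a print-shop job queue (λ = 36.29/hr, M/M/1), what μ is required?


W = 1/(μ−λ) ⇒ μ − λ = 1/W = 1/0.12 = 8.3333
μ = λ + 1/W = 36.29 + 8.3333 = 44.6233 per hr

Final: 44.6233 /hr


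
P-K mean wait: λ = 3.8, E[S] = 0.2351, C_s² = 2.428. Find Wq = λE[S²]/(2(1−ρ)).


ρ = λ·E[S] = 3.8·0.2351 = 0.8934
E[S²] = E[S]²(1+C_s²) = 0.2351²·(1+2.428) = 0.189472
Wq = λ·E[S²]/(2(1−ρ)) = 3.8·0.189472/(2·0.1066) = 3.37646 hr

Final: 3.37646 hr


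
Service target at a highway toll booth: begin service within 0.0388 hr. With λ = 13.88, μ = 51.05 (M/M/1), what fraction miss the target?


ρ = 13.88/51.05 = 0.2719
P(Wq > t) = ρ·e^{−(μ−λ)t} = 0.2719·e^{−1.4422}
= 0.2719·0.236408 = 0.064277

Final: 0.064277


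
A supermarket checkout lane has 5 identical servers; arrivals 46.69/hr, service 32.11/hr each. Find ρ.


ρ = λ/(cμ) = 46.69/(5·32.11) = 46.69/160.55 = 0.2908

Final: 0.2908


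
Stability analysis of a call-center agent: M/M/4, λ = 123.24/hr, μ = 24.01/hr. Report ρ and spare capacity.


Total capacity cμ = 4·24.01 = 96.04/hr
ρ = λ/(cμ) = 123.24/96.04 = 1.2832
Stable ⇔ ρ < 1: NO
Spare capacity = cμ − λ = 96.04 − 123.24 = -27.20/hr

Final: ρ = 1.2832; unstable; margin = -27.20/hr


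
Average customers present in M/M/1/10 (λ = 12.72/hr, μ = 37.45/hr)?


ρ = 12.72/37.45 = 0.3397
L = ρ[1 − (K+1)ρ^K + Kρ^(K+1)] / [(1−ρ)(1−ρ^(K+1))]
Numerator: 0.3397·(1 − 11·0.00002043 + 10·0.000006940) = 0.339600
Denominator: (0.6603)·(0.999993) = 0.660343
L = 0.339600/0.660343 = 0.5143

Final: 0.5143


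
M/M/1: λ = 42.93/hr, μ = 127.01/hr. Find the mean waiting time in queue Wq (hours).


ρ = 42.93/127.01 = 0.3380
Wq = ρ/(μ−λ) = 0.3380/(127.01 − 42.93) = 0.3380/84.08 = 0.004020 hr

Final: 0.004020 hr


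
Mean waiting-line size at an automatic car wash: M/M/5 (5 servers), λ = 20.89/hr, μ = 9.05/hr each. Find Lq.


a = λ/μ = 2.3083; ρ = a/5 = 0.4617
P₀ = 0.097852
Lq = P₀·a^c·ρ / (c!·(1−ρ)²) = 0.097852·65.53138·0.4617/(120·0.28981)
= 0.08512

Final: 0.08512


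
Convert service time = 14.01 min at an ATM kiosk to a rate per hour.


μ = 1/(service time) in consistent units.
1 hour = 60 min, so μ = 60/14.01 = 4.2827 per hour

Final: 4.2827 /hr


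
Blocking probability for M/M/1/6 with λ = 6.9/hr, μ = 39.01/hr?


ρ = λ/μ = 6.9/39.01 = 0.1769
P_K = (1−ρ)ρ^K/(1−ρ^(K+1)) = (0.8231·0.00003062)/(1 − 0.000005416)
= 0.00002521/0.999995 = 0.00002521

Final: 0.00002521


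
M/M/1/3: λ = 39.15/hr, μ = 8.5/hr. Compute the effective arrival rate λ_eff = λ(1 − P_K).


ρ = 4.6059; P_K = (1−ρ)ρ^3/(1−ρ^4) = 0.784630
λ_eff = λ(1 − P_K) = 39.15·(1 − 0.784630) = 39.15·0.215370 = 8.4317 /hr

Final: 8.4317 /hr


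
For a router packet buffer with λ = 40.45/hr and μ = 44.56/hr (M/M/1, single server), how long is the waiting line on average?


ρ = 40.45/44.56 = 0.9078
Lq = ρ²/(1−ρ) = 0.8240/0.09224 = 8.9341

Final: 8.9341


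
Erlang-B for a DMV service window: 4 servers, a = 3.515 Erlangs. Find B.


B(c,a) = (a^c/c!) / Σ_{k=0}^{c} a^k/k!
a^4/4! = 6.360483
Σ terms (k=0..4): 1.00000 + 3.51500 + 6.17761 + 7.23810 + 6.36048 = 24.291198
B = 6.360483/24.291198 = 0.261843

Final: 0.261843


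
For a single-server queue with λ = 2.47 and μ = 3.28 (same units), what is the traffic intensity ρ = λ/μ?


ρ = λ/μ = 2.47/3.28 = 0.7530

Final: 0.7530


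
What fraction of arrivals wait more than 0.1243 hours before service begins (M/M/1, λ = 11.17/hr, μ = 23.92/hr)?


ρ = 11.17/23.92 = 0.4670
P(Wq > t) = ρ·e^{−(μ−λ)t} = 0.4670·e^{−1.5848}
= 0.4670·0.204984 = 0.095722

Final: 0.095722


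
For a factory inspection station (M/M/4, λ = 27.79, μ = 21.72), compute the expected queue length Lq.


a = λ/μ = 1.2795; ρ = a/4 = 0.3199
P₀ = 0.276913
Lq = P₀·a^c·ρ / (c!·(1−ρ)²) = 0.276913·2.67988·0.3199/(24·0.46258)
= 0.02138

Final: 0.02138


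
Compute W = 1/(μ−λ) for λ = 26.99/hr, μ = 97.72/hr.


W = 1/(μ−λ) = 1/(97.72 − 26.99) = 1/70.73 = 0.01414 hr

Final: 0.01414 hr


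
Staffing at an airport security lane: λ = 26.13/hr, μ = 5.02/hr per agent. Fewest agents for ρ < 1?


Stability requires cμ > λ ⇔ c > λ/μ.
λ/μ = 26.13/5.02 = 5.2052
Minimum integer c = ⌊5.2052⌋ + 1 = 6
Check: 6·5.02 = 30.12 > 26.13, while 5·5.02 = 25.10 ≤ 26.13

Final: 6 servers


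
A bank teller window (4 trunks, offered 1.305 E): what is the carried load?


B(4,1.305) = 0.033129 (Erlang-B)
Carried load = a(1 − B) = 1.305·(1 − 0.033129) = 1.305·0.966871 = 1.2618 E

Final: 1.2618 Erlangs


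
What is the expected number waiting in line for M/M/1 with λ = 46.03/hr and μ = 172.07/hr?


ρ = 46.03/172.07 = 0.2675
Lq = ρ²/(1−ρ) = 0.07156/0.7325 = 0.09769

Final: 0.09769


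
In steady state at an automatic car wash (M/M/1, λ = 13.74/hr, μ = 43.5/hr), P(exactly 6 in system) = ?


ρ = 13.74/43.5 = 0.3159
P_n = (1−ρ)·ρ^n = (1 − 0.3159)·0.3159^6 = 0.6841·0.0009931 = 0.0006794

Final: 0.0006794


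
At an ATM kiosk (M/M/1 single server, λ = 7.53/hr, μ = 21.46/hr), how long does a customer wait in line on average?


ρ = 7.53/21.46 = 0.3509
Wq = ρ/(μ−λ) = 0.3509/(21.46 − 7.53) = 0.3509/13.93 = 0.02519 hr

Final: 0.02519 hr


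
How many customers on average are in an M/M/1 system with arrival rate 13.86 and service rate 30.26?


ρ = λ/μ = 13.86/30.26 = 0.4580
L = ρ/(1−ρ) = 0.4580/(1 − 0.4580) = 0.4580/0.5420 = 0.8451

Final: 0.8451


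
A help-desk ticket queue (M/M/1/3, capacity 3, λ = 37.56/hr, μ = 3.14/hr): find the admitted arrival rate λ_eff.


ρ = 11.9618; P_K = (1−ρ)ρ^3/(1−ρ^4) = 0.916445
λ_eff = λ(1 − P_K) = 37.56·(1 − 0.916445) = 37.56·0.083555 = 3.1383 /hr

Final: 3.1383 /hr


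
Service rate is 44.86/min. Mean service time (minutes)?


Mean service time = 1/μ = 1/44.86 minute = 0.02229 minute
In minutes: 0.02229 × 1 = 0.02229 min

Final: 0.02229 min


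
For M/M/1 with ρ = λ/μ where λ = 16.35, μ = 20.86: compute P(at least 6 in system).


ρ = 16.35/20.86 = 0.7838
P(N ≥ n) = ρ^n = 0.7838^6 = 0.231857

Final: 0.231857


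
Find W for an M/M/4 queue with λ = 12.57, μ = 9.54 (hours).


a = 1.3176; ρ = 0.3294; P₀ = 0.266370
Lq = P₀·a^c·ρ/(c!(1−ρ)²) = 0.02450
Wq = Lq/λ = 0.02450/12.57 = 0.001949 hr
W = Wq + 1/μ = 0.001949 + 0.10482 = 0.10677 hr

Final: 0.10677 hr


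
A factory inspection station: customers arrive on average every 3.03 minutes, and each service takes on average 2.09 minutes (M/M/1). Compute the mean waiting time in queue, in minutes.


λ = 60/3.03 = 19.8020 /hr
μ = 60/2.09 = 28.7081 /hr
ρ = λ/μ = 19.8020/28.7081 = 0.6898
Wq = ρ/(μ−λ) = 0.6898/(28.7081−19.8020) = 0.07745 hr
In minutes: 0.07745·60 = 4.647 min

Final: 4.647 min


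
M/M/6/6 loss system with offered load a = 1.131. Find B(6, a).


B(c,a) = (a^c/c!) / Σ_{k=0}^{c} a^k/k!
a^6/6! = 0.002907
Σ terms (k=0..6): 1.00000 + 1.13100 + 0.63958 + 0.24112 + 0.06818 + 0.01542 + 0.002907 = 3.098208
B = 0.002907/3.098208 = 0.0009383

Final: 0.0009383


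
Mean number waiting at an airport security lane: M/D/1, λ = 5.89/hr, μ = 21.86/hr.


ρ = 5.89/21.86 = 0.2694
M/D/1: Lq = ρ²/(2(1−ρ)) = 0.07260/(2·0.7306) = 0.04969

Final: 0.04969


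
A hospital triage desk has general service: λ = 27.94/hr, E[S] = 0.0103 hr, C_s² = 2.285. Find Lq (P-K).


ρ = λ·E[S] = 27.94·0.0103 = 0.2878
Lq = ρ²(1+C_s²)/(2(1−ρ)) = 0.08282·(1+2.285)/(2·0.7122)
= 0.08282·3.2850/1.4244 = 0.19099

Final: 0.19099


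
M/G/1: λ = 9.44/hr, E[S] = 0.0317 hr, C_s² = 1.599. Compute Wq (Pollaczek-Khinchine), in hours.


ρ = λ·E[S] = 9.44·0.0317 = 0.2992
E[S²] = E[S]²(1+C_s²) = 0.0317²·(1+1.599) = 0.002612
Wq = λ·E[S²]/(2(1−ρ)) = 9.44·0.002612/(2·0.7008) = 0.01759 hr

Final: 0.01759 hr


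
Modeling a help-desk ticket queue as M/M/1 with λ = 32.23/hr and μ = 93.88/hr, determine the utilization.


ρ = λ/μ = 32.23/93.88 = 0.3433

Final: 0.3433


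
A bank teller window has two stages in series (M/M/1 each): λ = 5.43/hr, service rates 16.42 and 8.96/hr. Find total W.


Each node sees arrival rate λ = 5.43/hr (tandem ⇒ throughput preserved).
W₁ = 1/(μ₁−λ) = 1/(16.42−5.43) = 0.09099 hr
W₂ = 1/(μ₂−λ) = 1/(8.96−5.43) = 0.28329 hr
W_total = W₁ + W₂ = 0.09099 + 0.28329 = 0.37428 hr

Final: 0.37428 hr


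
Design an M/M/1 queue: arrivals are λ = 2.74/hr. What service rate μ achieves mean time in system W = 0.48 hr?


W = 1/(μ−λ) ⇒ μ − λ = 1/W = 1/0.48 = 2.0833
μ = λ + 1/W = 2.74 + 2.0833 = 4.8233 per hr

Final: 4.8233 /hr


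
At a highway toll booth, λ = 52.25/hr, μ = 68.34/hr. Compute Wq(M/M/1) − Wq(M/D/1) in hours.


ρ = 52.25/68.34 = 0.7646
Wq(M/M/1) = ρ/(μ−λ) = 0.7646/16.09 = 0.04752 hr
Wq(M/D/1) = ρ/(2(μ−λ)) = 0.02376 hr
Savings = 0.04752 − 0.02376 = 0.02376 hr

Final: 0.02376 hr


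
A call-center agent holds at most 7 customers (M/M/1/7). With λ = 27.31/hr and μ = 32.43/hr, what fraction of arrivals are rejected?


ρ = λ/μ = 27.31/32.43 = 0.8421
P_K = (1−ρ)ρ^K/(1−ρ^(K+1)) = (0.1579·0.300347)/(1 − 0.252929)
= 0.047418/0.747071 = 0.063472

Final: 0.063472


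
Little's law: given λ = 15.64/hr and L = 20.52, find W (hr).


W = L/λ = 20.52/15.64 = 1.3120 hr

Final: 1.3120 hr


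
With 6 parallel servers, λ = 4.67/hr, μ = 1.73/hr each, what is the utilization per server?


ρ = λ/(cμ) = 4.67/(6·1.73) = 4.67/10.38 = 0.4499

Final: 0.4499


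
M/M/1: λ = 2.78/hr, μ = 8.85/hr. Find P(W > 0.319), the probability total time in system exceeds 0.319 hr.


W ~ Exponential(μ−λ) for M/M/1.
μ − λ = 8.85 − 2.78 = 6.0700
P(W > t) = e^{−(μ−λ)t} = e^{−1.9363} = 0.144232

Final: 0.144232


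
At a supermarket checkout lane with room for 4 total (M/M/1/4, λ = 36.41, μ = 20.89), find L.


ρ = 36.41/20.89 = 1.7429
L = ρ[1 − (K+1)ρ^K + Kρ^(K+1)] / [(1−ρ)(1−ρ^(K+1))]
Numerator: 1.7429·(1 − 5·9.228454 + 4·16.084634) = 33.457927
Denominator: (-0.7429)·(-15.084634) = 11.206966
L = 33.457927/11.206966 = 2.9855

Final: 2.9855


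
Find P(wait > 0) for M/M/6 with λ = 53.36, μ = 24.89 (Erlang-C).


a = λ/μ = 2.1438; ρ = a/6 = 0.3573
P₀ = 0.116941 (from M/M/c formula)
C(c,a) = [a^c/(c!(1−ρ))]·P₀ = [97.08353/(720·0.6427)]·0.116941
= 0.20980·0.116941 = 0.024534

Final: 0.024534


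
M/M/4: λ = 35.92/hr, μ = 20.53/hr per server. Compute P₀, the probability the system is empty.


a = λ/μ = 35.92/20.53 = 1.7496; ρ = a/c = 0.4374
Σ_{k=0}^{3} a^k/k! (terms k=0..3) = 1.00000 + 1.74963 + 1.53061 + 0.89267 = 5.17292
Tail: a^4/(4!(1−ρ)) = 9.37108/(24·0.5626) = 0.69404
P₀ = 1/(5.17292 + 0.69404) = 1/5.86696 = 0.170446

Final: 0.170446


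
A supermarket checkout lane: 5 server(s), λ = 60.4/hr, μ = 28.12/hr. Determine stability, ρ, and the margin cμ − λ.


Total capacity cμ = 5·28.12 = 140.60/hr
ρ = λ/(cμ) = 60.4/140.60 = 0.4296
Stable ⇔ ρ < 1: YES
Spare capacity = cμ − λ = 140.60 − 60.4 = 80.20/hr

Final: ρ = 0.4296; stable; margin = 80.20/hr


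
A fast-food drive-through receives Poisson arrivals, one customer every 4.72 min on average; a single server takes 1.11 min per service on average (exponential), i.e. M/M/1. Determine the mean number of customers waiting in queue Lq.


λ = 60/4.72 = 12.7119 /hr
μ = 60/1.11 = 54.0541 /hr
ρ = λ/μ = 12.7119/54.0541 = 0.2352
Lq = ρ²/(1−ρ) = 0.05530/0.7648 = 0.07231

Final: 0.07231


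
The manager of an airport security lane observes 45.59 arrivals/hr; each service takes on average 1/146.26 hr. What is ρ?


ρ = λ/μ = 45.59/146.26 = 0.3117

Final: 0.3117


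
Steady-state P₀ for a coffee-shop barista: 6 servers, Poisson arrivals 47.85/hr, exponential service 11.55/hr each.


a = λ/μ = 47.85/11.55 = 4.1429; ρ = a/c = 0.6905
Σ_{k=0}^{5} a^k/k! (terms k=0..5) = 1.00000 + 4.14286 + 8.58163 + 11.85083 + 12.27407 + 10.16994 = 48.01933
Tail: a^6/(6!(1−ρ)) = 5055.91481/(720·0.3095) = 22.68680
P₀ = 1/(48.01933 + 22.68680) = 1/70.70613 = 0.014143

Final: 0.014143


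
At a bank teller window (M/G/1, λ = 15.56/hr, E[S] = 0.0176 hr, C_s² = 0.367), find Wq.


ρ = λ·E[S] = 15.56·0.0176 = 0.2739
E[S²] = E[S]²(1+C_s²) = 0.0176²·(1+0.367) = 0.0004234
Wq = λ·E[S²]/(2(1−ρ)) = 15.56·0.0004234/(2·0.7261) = 0.004537 hr

Final: 0.004537 hr


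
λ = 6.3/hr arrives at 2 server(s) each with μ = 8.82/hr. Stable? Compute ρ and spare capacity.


Total capacity cμ = 2·8.82 = 17.64/hr
ρ = λ/(cμ) = 6.3/17.64 = 0.3571
Stable ⇔ ρ < 1: YES
Spare capacity = cμ − λ = 17.64 − 6.3 = 11.34/hr

Final: ρ = 0.3571; stable; margin = 11.34/hr


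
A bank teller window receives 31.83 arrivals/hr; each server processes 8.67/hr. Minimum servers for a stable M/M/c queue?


Stability requires cμ > λ ⇔ c > λ/μ.
λ/μ = 31.83/8.67 = 3.6713
Minimum integer c = ⌊3.6713⌋ + 1 = 4
Check: 4·8.67 = 34.68 > 31.83, while 3·8.67 = 26.01 ≤ 31.83

Final: 4 servers


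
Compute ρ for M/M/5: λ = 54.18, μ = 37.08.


ρ = λ/(cμ) = 54.18/(5·37.08) = 54.18/185.40 = 0.2922

Final: 0.2922


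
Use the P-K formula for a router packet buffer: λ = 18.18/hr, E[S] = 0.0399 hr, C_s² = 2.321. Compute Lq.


ρ = λ·E[S] = 18.18·0.0399 = 0.7254
Lq = ρ²(1+C_s²)/(2(1−ρ)) = 0.5262·(1+2.321)/(2·0.2746)
= 0.5262·3.3210/0.5492 = 3.18158

Final: 3.18158


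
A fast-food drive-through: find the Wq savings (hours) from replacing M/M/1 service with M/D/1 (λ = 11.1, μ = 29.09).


ρ = 11.1/29.09 = 0.3816
Wq(M/M/1) = ρ/(μ−λ) = 0.3816/17.99 = 0.02121 hr
Wq(M/D/1) = ρ/(2(μ−λ)) = 0.01061 hr
Savings = 0.02121 − 0.01061 = 0.01061 hr

Final: 0.01061 hr


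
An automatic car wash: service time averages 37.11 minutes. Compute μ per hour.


μ = 1/(service time) in consistent units.
1 hour = 60 min, so μ = 60/37.11 = 1.6168 per hour

Final: 1.6168 /hr


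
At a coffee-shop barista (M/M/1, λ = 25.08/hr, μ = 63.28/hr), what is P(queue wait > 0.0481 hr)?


ρ = 25.08/63.28 = 0.3963
P(Wq > t) = ρ·e^{−(μ−λ)t} = 0.3963·e^{−1.8374}
= 0.3963·0.159228 = 0.063107

Final: 0.063107


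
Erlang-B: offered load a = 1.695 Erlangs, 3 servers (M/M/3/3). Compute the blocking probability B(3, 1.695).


B(c,a) = (a^c/c!) / Σ_{k=0}^{c} a^k/k!
a^3/3! = 0.811630
Σ terms (k=0..3): 1.00000 + 1.69500 + 1.43651 + 0.81163 = 4.943142
B = 0.811630/4.943142 = 0.164193

Final: 0.164193


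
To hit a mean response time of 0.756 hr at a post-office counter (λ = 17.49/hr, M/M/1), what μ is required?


W = 1/(μ−λ) ⇒ μ − λ = 1/W = 1/0.756 = 1.3228
μ = λ + 1/W = 17.49 + 1.3228 = 18.8128 per hr

Final: 18.8128 /hr


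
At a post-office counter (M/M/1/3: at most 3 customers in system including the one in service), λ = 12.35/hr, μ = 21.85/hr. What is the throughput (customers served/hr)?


ρ = 0.5652; P_K = (1−ρ)ρ^3/(1−ρ^4) = 0.087432
λ_eff = λ(1 − P_K) = 12.35·(1 − 0.087432) = 12.35·0.912568 = 11.2702 /hr

Final: 11.2702 /hr


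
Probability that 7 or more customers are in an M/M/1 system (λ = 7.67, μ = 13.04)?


ρ = 7.67/13.04 = 0.5882
P(N ≥ n) = ρ^n = 0.5882^7 = 0.024357

Final: 0.024357


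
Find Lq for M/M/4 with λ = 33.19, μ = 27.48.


a = λ/μ = 1.2078; ρ = a/4 = 0.3019
P₀ = 0.297812
Lq = P₀·a^c·ρ / (c!·(1−ρ)²) = 0.297812·2.12795·0.3019/(24·0.48728)
= 0.01636

Final: 0.01636


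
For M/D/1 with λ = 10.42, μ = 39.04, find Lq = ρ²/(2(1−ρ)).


ρ = 10.42/39.04 = 0.2669
M/D/1: Lq = ρ²/(2(1−ρ)) = 0.07124/(2·0.7331) = 0.04859

Final: 0.04859


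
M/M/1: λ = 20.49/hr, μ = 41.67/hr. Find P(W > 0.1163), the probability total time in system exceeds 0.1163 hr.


W ~ Exponential(μ−λ) for M/M/1.
μ − λ = 41.67 − 20.49 = 21.1800
P(W > t) = e^{−(μ−λ)t} = e^{−2.4632} = 0.085159

Final: 0.085159


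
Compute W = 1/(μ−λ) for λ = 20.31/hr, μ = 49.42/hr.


W = 1/(μ−λ) = 1/(49.42 − 20.31) = 1/29.11 = 0.03435 hr

Final: 0.03435 hr


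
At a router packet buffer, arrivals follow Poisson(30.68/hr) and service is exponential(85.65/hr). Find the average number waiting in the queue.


ρ = 30.68/85.65 = 0.3582
Lq = ρ²/(1−ρ) = 0.1283/0.6418 = 0.1999

Final: 0.1999


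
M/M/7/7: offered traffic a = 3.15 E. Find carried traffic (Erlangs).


B(7,3.15) = 0.026576 (Erlang-B)
Carried load = a(1 − B) = 3.15·(1 − 0.026576) = 3.15·0.973424 = 3.0663 E

Final: 3.0663 Erlangs


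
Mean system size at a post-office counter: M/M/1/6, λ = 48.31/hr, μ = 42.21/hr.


ρ = 48.31/42.21 = 1.1445
L = ρ[1 − (K+1)ρ^K + Kρ^(K+1)] / [(1−ρ)(1−ρ^(K+1))]
Numerator: 1.1445·(1 − 7·2.247657 + 6·2.572479) = 0.802615
Denominator: (-0.1445)·(-1.572479) = 0.227248
L = 0.802615/0.227248 = 3.5319

Final: 3.5319


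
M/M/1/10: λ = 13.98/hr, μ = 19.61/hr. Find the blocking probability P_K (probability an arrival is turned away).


ρ = λ/μ = 13.98/19.61 = 0.7129
P_K = (1−ρ)ρ^K/(1−ρ^(K+1)) = (0.2871·0.033908)/(1 − 0.024173)
= 0.009735/0.975827 = 0.009976

Final: 0.009976


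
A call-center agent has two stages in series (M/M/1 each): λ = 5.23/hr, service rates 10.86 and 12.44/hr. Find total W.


Each node sees arrival rate λ = 5.23/hr (tandem ⇒ throughput preserved).
W₁ = 1/(μ₁−λ) = 1/(10.86−5.23) = 0.17762 hr
W₂ = 1/(μ₂−λ) = 1/(12.44−5.23) = 0.13870 hr
W_total = W₁ + W₂ = 0.17762 + 0.13870 = 0.31632 hr

Final: 0.31632 hr


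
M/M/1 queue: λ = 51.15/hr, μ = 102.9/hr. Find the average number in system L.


ρ = λ/μ = 51.15/102.9 = 0.4971
L = ρ/(1−ρ) = 0.4971/(1 − 0.4971) = 0.4971/0.5029 = 0.9884

Final: 0.9884


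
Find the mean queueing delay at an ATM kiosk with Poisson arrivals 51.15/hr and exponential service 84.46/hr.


ρ = 51.15/84.46 = 0.6056
Wq = ρ/(μ−λ) = 0.6056/(84.46 − 51.15) = 0.6056/33.31 = 0.01818 hr

Final: 0.01818 hr


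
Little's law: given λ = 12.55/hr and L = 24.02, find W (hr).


W = L/λ = 24.02/12.55 = 1.9139 hr

Final: 1.9139 hr


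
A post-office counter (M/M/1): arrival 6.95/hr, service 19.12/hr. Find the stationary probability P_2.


ρ = 6.95/19.12 = 0.3635
P_n = (1−ρ)·ρ^n = (1 − 0.3635)·0.3635^2 = 0.6365·0.132128 = 0.084100

Final: 0.084100


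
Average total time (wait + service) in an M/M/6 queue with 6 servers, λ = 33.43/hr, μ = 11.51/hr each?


a = 2.9044; ρ = 0.4841; P₀ = 0.054027
Lq = P₀·a^c·ρ/(c!(1−ρ)²) = 0.08192
Wq = Lq/λ = 0.08192/33.43 = 0.002450 hr
W = Wq + 1/μ = 0.002450 + 0.08688 = 0.08933 hr

Final: 0.08933 hr


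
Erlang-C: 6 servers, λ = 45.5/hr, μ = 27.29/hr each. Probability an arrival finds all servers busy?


a = λ/μ = 1.6673; ρ = a/6 = 0.2779
P₀ = 0.188669 (from M/M/c formula)
C(c,a) = [a^c/(c!(1−ρ))]·P₀ = [21.48064/(720·0.7221)]·0.188669
= 0.04131·0.188669 = 0.007795

Final: 0.007795


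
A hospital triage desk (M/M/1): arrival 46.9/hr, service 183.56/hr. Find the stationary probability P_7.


ρ = 46.9/183.56 = 0.2555
P_n = (1−ρ)·ρ^n = (1 − 0.2555)·0.2555^7 = 0.7445·0.00007108 = 0.00005292

Final: 0.00005292


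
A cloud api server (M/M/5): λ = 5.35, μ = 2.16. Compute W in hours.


a = 2.4769; ρ = 0.4954; P₀ = 0.082073
Lq = P₀·a^c·ρ/(c!(1−ρ)²) = 0.12402
Wq = Lq/λ = 0.12402/5.35 = 0.02318 hr
W = Wq + 1/μ = 0.02318 + 0.46296 = 0.48614 hr

Final: 0.48614 hr


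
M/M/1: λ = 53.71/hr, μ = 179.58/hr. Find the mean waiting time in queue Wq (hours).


ρ = 53.71/179.58 = 0.2991
Wq = ρ/(μ−λ) = 0.2991/(179.58 − 53.71) = 0.2991/125.87 = 0.002376 hr

Final: 0.002376 hr


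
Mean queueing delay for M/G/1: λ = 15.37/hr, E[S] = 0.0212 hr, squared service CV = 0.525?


ρ = λ·E[S] = 15.37·0.0212 = 0.3258
E[S²] = E[S]²(1+C_s²) = 0.0212²·(1+0.525) = 0.0006854
Wq = λ·E[S²]/(2(1−ρ)) = 15.37·0.0006854/(2·0.6742) = 0.007813 hr

Final: 0.007813 hr


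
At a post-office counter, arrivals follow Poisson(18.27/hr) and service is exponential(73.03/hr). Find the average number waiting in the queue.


ρ = 18.27/73.03 = 0.2502
Lq = ρ²/(1−ρ) = 0.06259/0.7498 = 0.08347

Final: 0.08347


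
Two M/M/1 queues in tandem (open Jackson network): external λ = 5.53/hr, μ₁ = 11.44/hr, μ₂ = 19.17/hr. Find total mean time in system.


Each node sees arrival rate λ = 5.53/hr (tandem ⇒ throughput preserved).
W₁ = 1/(μ₁−λ) = 1/(11.44−5.53) = 0.16920 hr
W₂ = 1/(μ₂−λ) = 1/(19.17−5.53) = 0.07331 hr
W_total = W₁ + W₂ = 0.16920 + 0.07331 = 0.24252 hr

Final: 0.24252 hr


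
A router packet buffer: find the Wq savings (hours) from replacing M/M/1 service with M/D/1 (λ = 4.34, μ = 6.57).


ρ = 4.34/6.57 = 0.6606
Wq(M/M/1) = ρ/(μ−λ) = 0.6606/2.23 = 0.29622 hr
Wq(M/D/1) = ρ/(2(μ−λ)) = 0.14811 hr
Savings = 0.29622 − 0.14811 = 0.14811 hr

Final: 0.14811 hr


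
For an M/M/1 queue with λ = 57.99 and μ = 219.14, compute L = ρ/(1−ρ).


ρ = λ/μ = 57.99/219.14 = 0.2646
L = ρ/(1−ρ) = 0.2646/(1 − 0.2646) = 0.2646/0.7354 = 0.3599

Final: 0.3599


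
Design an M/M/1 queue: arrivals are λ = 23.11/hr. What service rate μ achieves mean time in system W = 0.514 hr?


W = 1/(μ−λ) ⇒ μ − λ = 1/W = 1/0.514 = 1.9455
μ = λ + 1/W = 23.11 + 1.9455 = 25.0555 per hr

Final: 25.0555 /hr


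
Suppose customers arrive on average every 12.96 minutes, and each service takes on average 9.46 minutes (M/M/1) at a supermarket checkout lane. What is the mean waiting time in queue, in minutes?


λ = 60/12.96 = 4.6296 /hr
μ = 60/9.46 = 6.3425 /hr
ρ = λ/μ = 4.6296/6.3425 = 0.7299
Wq = ρ/(μ−λ) = 0.7299/(6.3425−4.6296) = 0.42615 hr
In minutes: 0.42615·60 = 25.569 min

Final: 25.569 min


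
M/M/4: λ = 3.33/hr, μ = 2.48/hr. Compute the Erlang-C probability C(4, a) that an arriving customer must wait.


a = λ/μ = 1.3427; ρ = a/4 = 0.3357
P₀ = 0.259633 (from M/M/c formula)
C(c,a) = [a^c/(c!(1−ρ))]·P₀ = [3.25065/(24·0.6643)]·0.259633
= 0.20388·0.259633 = 0.052935

Final: 0.052935


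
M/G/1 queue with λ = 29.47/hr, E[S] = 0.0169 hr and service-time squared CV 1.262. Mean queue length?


ρ = λ·E[S] = 29.47·0.0169 = 0.4980
Lq = ρ²(1+C_s²)/(2(1−ρ)) = 0.2480·(1+1.262)/(2·0.5020)
= 0.2480·2.2620/1.0039 = 0.55889

Final: 0.55889


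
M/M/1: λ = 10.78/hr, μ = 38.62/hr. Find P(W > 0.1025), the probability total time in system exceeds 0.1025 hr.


W ~ Exponential(μ−λ) for M/M/1.
μ − λ = 38.62 − 10.78 = 27.8400
P(W > t) = e^{−(μ−λ)t} = e^{−2.8536} = 0.057636

Final: 0.057636


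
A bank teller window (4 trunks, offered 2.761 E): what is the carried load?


B(4,2.761) = 0.179334 (Erlang-B)
Carried load = a(1 − B) = 2.761·(1 − 0.179334) = 2.761·0.820666 = 2.2659 E

Final: 2.2659 Erlangs


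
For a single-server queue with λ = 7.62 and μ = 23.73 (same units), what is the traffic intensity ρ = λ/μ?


ρ = λ/μ = 7.62/23.73 = 0.3211

Final: 0.3211


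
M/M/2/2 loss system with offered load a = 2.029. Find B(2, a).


B(c,a) = (a^c/c!) / Σ_{k=0}^{c} a^k/k!
a^2/2! = 2.058420
Σ terms (k=0..2): 1.00000 + 2.02900 + 2.05842 = 5.087421
B = 2.058420/5.087421 = 0.404610

Final: 0.404610


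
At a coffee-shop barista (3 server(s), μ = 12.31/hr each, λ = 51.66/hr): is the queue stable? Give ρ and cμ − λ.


Total capacity cμ = 3·12.31 = 36.93/hr
ρ = λ/(cμ) = 51.66/36.93 = 1.3989
Stable ⇔ ρ < 1: NO
Spare capacity = cμ − λ = 36.93 − 51.66 = -14.73/hr

Final: ρ = 1.3989; unstable; margin = -14.73/hr


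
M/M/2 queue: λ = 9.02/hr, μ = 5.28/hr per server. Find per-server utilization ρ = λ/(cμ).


ρ = λ/(cμ) = 9.02/(2·5.28) = 9.02/10.56 = 0.8542

Final: 0.8542


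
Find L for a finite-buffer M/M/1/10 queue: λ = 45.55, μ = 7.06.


ρ = 45.55/7.06 = 6.4518
L = ρ[1 − (K+1)ρ^K + Kρ^(K+1)] / [(1−ρ)(1−ρ^(K+1))]
Numerator: 6.4518·(1 − 11·124978930.118658 + 10·806344230.439784) = 43154264033.274483
Denominator: (-5.4518)·(-806344229.439784) = 4396060820.274402
L = 43154264033.274483/4396060820.274402 = 9.8166

Final: 9.8166


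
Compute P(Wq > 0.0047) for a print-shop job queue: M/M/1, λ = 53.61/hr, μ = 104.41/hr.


ρ = 53.61/104.41 = 0.5135
P(Wq > t) = ρ·e^{−(μ−λ)t} = 0.5135·e^{−0.2388}
= 0.5135·0.787604 = 0.404400

Final: 0.404400


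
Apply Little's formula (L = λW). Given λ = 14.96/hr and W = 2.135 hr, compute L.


L = λW = 14.96·2.135 = 31.9396

Final: 31.9396


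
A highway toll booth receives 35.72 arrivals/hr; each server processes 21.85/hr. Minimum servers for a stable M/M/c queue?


Stability requires cμ > λ ⇔ c > λ/μ.
λ/μ = 35.72/21.85 = 1.6348
Minimum integer c = ⌊1.6348⌋ + 1 = 2
Check: 2·21.85 = 43.70 > 35.72, while 1·21.85 = 21.85 ≤ 35.72

Final: 2 servers


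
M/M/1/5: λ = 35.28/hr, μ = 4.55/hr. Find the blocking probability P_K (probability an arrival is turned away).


ρ = λ/μ = 35.28/4.55 = 7.7538
P_K = (1−ρ)ρ^K/(1−ρ^(K+1)) = (-6.7538·28027.599241)/(1 − 217321.692579)
= -189294.093338/-217320.692579 = 0.871036

Final: 0.871036


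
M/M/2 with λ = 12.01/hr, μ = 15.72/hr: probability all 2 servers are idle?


a = λ/μ = 12.01/15.72 = 0.7640; ρ = a/c = 0.3820
Σ_{k=0}^{1} a^k/k! (terms k=0..1) = 1.00000 + 0.76399 = 1.76399
Tail: a^2/(2!(1−ρ)) = 0.58369/(2·0.6180) = 0.47224
P₀ = 1/(1.76399 + 0.47224) = 1/2.23623 = 0.447181

Final: 0.447181


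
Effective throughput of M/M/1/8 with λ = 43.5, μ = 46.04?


ρ = 0.9448; P_K = (1−ρ)ρ^8/(1−ρ^9) = 0.087603
λ_eff = λ(1 − P_K) = 43.5·(1 − 0.087603) = 43.5·0.912397 = 39.6892 /hr

Final: 39.6892 /hr


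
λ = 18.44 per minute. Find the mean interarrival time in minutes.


Mean interarrival time = 1/λ = 1/18.44 minute = 0.05423 minute
In minutes: 0.05423 × 1 = 0.05423 min

Final: 0.05423 min


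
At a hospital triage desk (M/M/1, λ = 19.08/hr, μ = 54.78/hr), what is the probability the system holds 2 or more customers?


ρ = 19.08/54.78 = 0.3483
P(N ≥ n) = ρ^n = 0.3483^2 = 0.121314

Final: 0.121314


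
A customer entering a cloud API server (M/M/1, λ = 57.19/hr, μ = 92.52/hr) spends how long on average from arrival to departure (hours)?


W = 1/(μ−λ) = 1/(92.52 − 57.19) = 1/35.33 = 0.02830 hr

Final: 0.02830 hr


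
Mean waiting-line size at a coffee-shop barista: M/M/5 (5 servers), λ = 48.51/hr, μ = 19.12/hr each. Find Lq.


a = λ/μ = 2.5371; ρ = a/5 = 0.5074
P₀ = 0.077026
Lq = P₀·a^c·ρ / (c!·(1−ρ)²) = 0.077026·105.12764·0.5074/(120·0.24263)
= 0.14113

Final: 0.14113


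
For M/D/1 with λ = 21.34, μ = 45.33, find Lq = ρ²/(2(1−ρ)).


ρ = 21.34/45.33 = 0.4708
M/D/1: Lq = ρ²/(2(1−ρ)) = 0.2216/(2·0.5292) = 0.20938

Final: 0.20938


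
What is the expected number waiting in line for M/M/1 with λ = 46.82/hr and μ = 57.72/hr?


ρ = 46.82/57.72 = 0.8112
Lq = ρ²/(1−ρ) = 0.6580/0.1888 = 3.4843

Final: 3.4843


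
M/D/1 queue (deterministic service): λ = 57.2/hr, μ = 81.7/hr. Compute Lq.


ρ = 57.2/81.7 = 0.7001
M/D/1: Lq = ρ²/(2(1−ρ)) = 0.4902/(2·0.2999) = 0.81729

Final: 0.81729


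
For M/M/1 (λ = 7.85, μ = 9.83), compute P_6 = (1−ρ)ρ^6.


ρ = 7.85/9.83 = 0.7986
P_n = (1−ρ)·ρ^n = (1 − 0.7986)·0.7986^6 = 0.2014·0.259356 = 0.052241

Final: 0.052241


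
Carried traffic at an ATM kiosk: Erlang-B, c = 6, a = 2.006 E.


B(6,2.006) = 0.012231 (Erlang-B)
Carried load = a(1 − B) = 2.006·(1 − 0.012231) = 2.006·0.987769 = 1.9815 E

Final: 1.9815 Erlangs


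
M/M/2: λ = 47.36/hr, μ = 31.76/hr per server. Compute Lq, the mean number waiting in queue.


a = λ/μ = 1.4912; ρ = a/2 = 0.7456
P₀ = 0.145743
Lq = P₀·a^c·ρ / (c!·(1−ρ)²) = 0.145743·2.22363·0.7456/(2·0.06472)
= 1.86664

Final: 1.86664


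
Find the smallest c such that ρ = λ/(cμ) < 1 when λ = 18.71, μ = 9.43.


Stability requires cμ > λ ⇔ c > λ/μ.
λ/μ = 18.71/9.43 = 1.9841
Minimum integer c = ⌊1.9841⌋ + 1 = 2
Check: 2·9.43 = 18.86 > 18.71, while 1·9.43 = 9.43 ≤ 18.71

Final: 2 servers


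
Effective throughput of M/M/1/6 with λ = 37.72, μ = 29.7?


ρ = 1.2700; P_K = (1−ρ)ρ^6/(1−ρ^7) = 0.261726
λ_eff = λ(1 − P_K) = 37.72·(1 − 0.261726) = 37.72·0.738274 = 27.8477 /hr

Final: 27.8477 /hr


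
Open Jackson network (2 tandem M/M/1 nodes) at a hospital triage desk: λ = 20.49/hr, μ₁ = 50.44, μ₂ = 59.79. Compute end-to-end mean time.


Each node sees arrival rate λ = 20.49/hr (tandem ⇒ throughput preserved).
W₁ = 1/(μ₁−λ) = 1/(50.44−20.49) = 0.03339 hr
W₂ = 1/(μ₂−λ) = 1/(59.79−20.49) = 0.02545 hr
W_total = W₁ + W₂ = 0.03339 + 0.02545 = 0.05883 hr

Final: 0.05883 hr


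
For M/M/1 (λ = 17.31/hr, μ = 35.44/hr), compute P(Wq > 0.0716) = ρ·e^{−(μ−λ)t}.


ρ = 17.31/35.44 = 0.4884
P(Wq > t) = ρ·e^{−(μ−λ)t} = 0.4884·e^{−1.2981}
= 0.4884·0.273048 = 0.133365

Final: 0.133365


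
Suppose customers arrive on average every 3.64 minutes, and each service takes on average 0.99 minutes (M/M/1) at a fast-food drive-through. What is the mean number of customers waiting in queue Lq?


λ = 60/3.64 = 16.4835 /hr
μ = 60/0.99 = 60.6061 /hr
ρ = λ/μ = 16.4835/60.6061 = 0.2720
Lq = ρ²/(1−ρ) = 0.07397/0.7280 = 0.1016

Final: 0.1016


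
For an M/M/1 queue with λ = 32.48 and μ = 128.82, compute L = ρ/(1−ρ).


ρ = λ/μ = 32.48/128.82 = 0.2521
L = ρ/(1−ρ) = 0.2521/(1 − 0.2521) = 0.2521/0.7479 = 0.3371

Final: 0.3371


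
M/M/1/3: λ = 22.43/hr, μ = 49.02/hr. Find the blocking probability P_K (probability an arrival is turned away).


ρ = λ/μ = 22.43/49.02 = 0.4576
P_K = (1−ρ)ρ^K/(1−ρ^(K+1)) = (0.5424·0.095801)/(1 − 0.043835)
= 0.051965/0.956165 = 0.054348

Final: 0.054348


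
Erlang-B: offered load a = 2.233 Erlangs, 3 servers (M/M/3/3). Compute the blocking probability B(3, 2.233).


B(c,a) = (a^c/c!) / Σ_{k=0}^{c} a^k/k!
a^3/3! = 1.855731
Σ terms (k=0..3): 1.00000 + 2.23300 + 2.49314 + 1.85573 = 7.581875
B = 1.855731/7.581875 = 0.244759

Final: 0.244759


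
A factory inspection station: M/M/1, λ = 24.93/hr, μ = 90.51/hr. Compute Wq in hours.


ρ = 24.93/90.51 = 0.2754
Wq = ρ/(μ−λ) = 0.2754/(90.51 − 24.93) = 0.2754/65.58 = 0.004200 hr

Final: 0.004200 hr


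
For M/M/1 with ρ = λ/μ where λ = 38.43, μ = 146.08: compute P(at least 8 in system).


ρ = 38.43/146.08 = 0.2631
P(N ≥ n) = ρ^n = 0.2631^8 = 0.00002294

Final: 0.00002294


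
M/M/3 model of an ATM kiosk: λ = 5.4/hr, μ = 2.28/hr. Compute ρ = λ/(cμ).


ρ = λ/(cμ) = 5.4/(3·2.28) = 5.4/6.84 = 0.7895

Final: 0.7895


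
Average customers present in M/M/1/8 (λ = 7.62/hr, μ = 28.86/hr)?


ρ = 7.62/28.86 = 0.2640
L = ρ[1 − (K+1)ρ^K + Kρ^(K+1)] / [(1−ρ)(1−ρ^(K+1))]
Numerator: 0.2640·(1 − 9·0.00002362 + 8·0.000006236) = 0.263990
Denominator: (0.7360)·(0.999994) = 0.735962
L = 0.263990/0.735962 = 0.3587

Final: 0.3587


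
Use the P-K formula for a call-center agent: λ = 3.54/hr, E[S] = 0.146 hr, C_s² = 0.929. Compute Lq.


ρ = λ·E[S] = 3.54·0.146 = 0.5168
Lq = ρ²(1+C_s²)/(2(1−ρ)) = 0.2671·(1+0.929)/(2·0.4832)
= 0.2671·1.9290/0.9663 = 0.53324

Final: 0.53324


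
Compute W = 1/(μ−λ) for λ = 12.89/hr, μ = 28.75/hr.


W = 1/(μ−λ) = 1/(28.75 − 12.89) = 1/15.86 = 0.06305 hr

Final: 0.06305 hr


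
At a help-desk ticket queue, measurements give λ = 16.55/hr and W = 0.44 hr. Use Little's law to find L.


L = λW = 16.55·0.44 = 7.2820

Final: 7.2820


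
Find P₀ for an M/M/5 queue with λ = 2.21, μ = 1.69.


a = λ/μ = 2.21/1.69 = 1.3077; ρ = a/c = 0.2615
Σ_{k=0}^{4} a^k/k! (terms k=0..4) = 1.00000 + 1.30769 + 0.85503 + 0.37271 + 0.12185 = 3.65727
Tail: a^5/(5!(1−ρ)) = 3.82409/(120·0.7385) = 0.04315
P₀ = 1/(3.65727 + 0.04315) = 1/3.70043 = 0.270239

Final: 0.270239


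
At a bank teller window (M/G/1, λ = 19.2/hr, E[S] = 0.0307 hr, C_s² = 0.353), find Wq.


ρ = λ·E[S] = 19.2·0.0307 = 0.5894
E[S²] = E[S]²(1+C_s²) = 0.0307²·(1+0.353) = 0.001275
Wq = λ·E[S²]/(2(1−ρ)) = 19.2·0.001275/(2·0.4106) = 0.02982 hr

Final: 0.02982 hr


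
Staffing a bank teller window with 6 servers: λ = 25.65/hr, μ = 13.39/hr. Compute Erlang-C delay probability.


a = λ/μ = 1.9156; ρ = a/6 = 0.3193
P₀ = 0.147085 (from M/M/c formula)
C(c,a) = [a^c/(c!(1−ρ))]·P₀ = [49.41295/(720·0.6807)]·0.147085
= 0.10082·0.147085 = 0.014829

Final: 0.014829


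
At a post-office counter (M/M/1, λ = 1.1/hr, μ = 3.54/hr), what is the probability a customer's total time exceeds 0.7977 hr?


W ~ Exponential(μ−λ) for M/M/1.
μ − λ = 3.54 − 1.1 = 2.4400
P(W > t) = e^{−(μ−λ)t} = e^{−1.9464} = 0.142789

Final: 0.142789


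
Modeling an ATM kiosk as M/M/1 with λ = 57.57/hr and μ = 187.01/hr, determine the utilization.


ρ = λ/μ = 57.57/187.01 = 0.3078

Final: 0.3078


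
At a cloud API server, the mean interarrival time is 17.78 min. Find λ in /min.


λ = 1/(interarrival time) in consistent units.
1 minute = 1 min, so λ = 1/17.78 = 0.05624 per minute

Final: 0.05624 /min


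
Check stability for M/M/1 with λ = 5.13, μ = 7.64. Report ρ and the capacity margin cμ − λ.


Total capacity cμ = 1·7.64 = 7.64/hr
ρ = λ/(cμ) = 5.13/7.64 = 0.6715
Stable ⇔ ρ < 1: YES
Spare capacity = cμ − λ = 7.64 − 5.13 = 2.51/hr

Final: ρ = 0.6715; stable; margin = 2.51/hr


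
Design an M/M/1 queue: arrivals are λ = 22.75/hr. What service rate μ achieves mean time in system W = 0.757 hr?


W = 1/(μ−λ) ⇒ μ − λ = 1/W = 1/0.757 = 1.3210
μ = λ + 1/W = 22.75 + 1.3210 = 24.0710 per hr

Final: 24.0710 /hr


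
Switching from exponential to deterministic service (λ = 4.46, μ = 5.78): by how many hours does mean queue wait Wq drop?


ρ = 4.46/5.78 = 0.7716
Wq(M/M/1) = ρ/(μ−λ) = 0.7716/1.32 = 0.58457 hr
Wq(M/D/1) = ρ/(2(μ−λ)) = 0.29228 hr
Savings = 0.58457 − 0.29228 = 0.29228 hr

Final: 0.29228 hr


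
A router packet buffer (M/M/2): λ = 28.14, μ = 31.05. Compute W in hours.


a = 0.9063; ρ = 0.4531; P₀ = 0.376330
Lq = P₀·a^c·ρ/(c!(1−ρ)²) = 0.23418
Wq = Lq/λ = 0.23418/28.14 = 0.008322 hr
W = Wq + 1/μ = 0.008322 + 0.03221 = 0.04053 hr

Final: 0.04053 hr


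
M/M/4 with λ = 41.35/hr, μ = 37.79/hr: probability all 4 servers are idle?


a = λ/μ = 41.35/37.79 = 1.0942; ρ = a/c = 0.2736
Σ_{k=0}^{3} a^k/k! (terms k=0..3) = 1.00000 + 1.09420 + 0.59864 + 0.21835 = 2.91119
Tail: a^4/(4!(1−ρ)) = 1.43349/(24·0.7264) = 0.08222
P₀ = 1/(2.91119 + 0.08222) = 1/2.99341 = 0.334067

Final: 0.334067


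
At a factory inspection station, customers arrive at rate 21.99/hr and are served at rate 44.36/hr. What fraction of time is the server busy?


ρ = λ/μ = 21.99/44.36 = 0.4957

Final: 0.4957


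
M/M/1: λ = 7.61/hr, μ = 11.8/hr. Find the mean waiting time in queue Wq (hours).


ρ = 7.61/11.8 = 0.6449
Wq = ρ/(μ−λ) = 0.6449/(11.8 − 7.61) = 0.6449/4.19 = 0.1539 hr

Final: 0.1539 hr


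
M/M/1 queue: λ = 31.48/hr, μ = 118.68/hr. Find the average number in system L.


ρ = λ/μ = 31.48/118.68 = 0.2653
L = ρ/(1−ρ) = 0.2653/(1 − 0.2653) = 0.2653/0.7347 = 0.3610

Final: 0.3610


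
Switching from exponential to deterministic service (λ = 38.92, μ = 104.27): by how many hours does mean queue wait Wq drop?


ρ = 38.92/104.27 = 0.3733
Wq(M/M/1) = ρ/(μ−λ) = 0.3733/65.35 = 0.005712 hr
Wq(M/D/1) = ρ/(2(μ−λ)) = 0.002856 hr
Savings = 0.005712 − 0.002856 = 0.002856 hr

Final: 0.002856 hr


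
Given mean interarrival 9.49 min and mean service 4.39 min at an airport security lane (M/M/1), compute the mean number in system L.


λ = 60/9.49 = 6.3224 /hr
μ = 60/4.39 = 13.6674 /hr
ρ = λ/μ = 6.3224/13.6674 = 0.4626
L = ρ/(1−ρ) = 0.4626/0.5374 = 0.8608

Final: 0.8608
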